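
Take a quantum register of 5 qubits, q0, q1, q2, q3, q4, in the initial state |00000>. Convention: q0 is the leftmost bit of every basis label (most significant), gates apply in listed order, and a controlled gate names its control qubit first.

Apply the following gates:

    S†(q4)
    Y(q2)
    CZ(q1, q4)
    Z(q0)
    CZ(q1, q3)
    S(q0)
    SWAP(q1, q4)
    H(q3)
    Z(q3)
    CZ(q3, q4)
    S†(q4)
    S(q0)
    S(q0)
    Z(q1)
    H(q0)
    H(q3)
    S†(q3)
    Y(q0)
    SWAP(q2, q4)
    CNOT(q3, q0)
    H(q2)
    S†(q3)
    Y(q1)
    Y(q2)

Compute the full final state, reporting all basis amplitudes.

The final amplitudes are 1/2 on |01011>, -1/2 on |01111>, -1/2 on |11011>, 1/2 on |11111>, and 0 on every other basis state.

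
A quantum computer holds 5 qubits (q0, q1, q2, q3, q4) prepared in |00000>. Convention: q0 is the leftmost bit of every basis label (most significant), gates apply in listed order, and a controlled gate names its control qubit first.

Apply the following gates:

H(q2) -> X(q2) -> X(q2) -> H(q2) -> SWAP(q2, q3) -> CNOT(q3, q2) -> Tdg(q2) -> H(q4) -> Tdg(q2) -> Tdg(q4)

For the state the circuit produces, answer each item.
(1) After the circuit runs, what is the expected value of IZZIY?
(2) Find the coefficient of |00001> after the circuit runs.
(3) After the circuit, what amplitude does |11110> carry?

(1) The expectation value of IZZIY is -sqrt(2)/2. Key observation: gates 1-4 undo each other exactly, leaving only the rest of the circuit to track.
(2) The final state's coefficient on |00001> equals -sqrt(2)*exp(3*I*pi/4)/2.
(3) |11110> carries amplitude 0 in the final state.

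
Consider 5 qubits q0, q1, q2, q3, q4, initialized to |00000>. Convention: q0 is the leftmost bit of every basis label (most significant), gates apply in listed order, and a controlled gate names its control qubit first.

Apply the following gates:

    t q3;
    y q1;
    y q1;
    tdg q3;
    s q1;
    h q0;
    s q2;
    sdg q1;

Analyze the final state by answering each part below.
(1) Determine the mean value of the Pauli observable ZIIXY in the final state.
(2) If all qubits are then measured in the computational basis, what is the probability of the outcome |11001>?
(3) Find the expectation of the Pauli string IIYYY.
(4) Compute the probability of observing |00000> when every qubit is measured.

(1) The expectation value of ZIIXY is 0.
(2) Outcome |11001> occurs with probability 0.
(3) The observable IIYYY averages to 0.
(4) Outcome |00000> occurs with probability 1/2.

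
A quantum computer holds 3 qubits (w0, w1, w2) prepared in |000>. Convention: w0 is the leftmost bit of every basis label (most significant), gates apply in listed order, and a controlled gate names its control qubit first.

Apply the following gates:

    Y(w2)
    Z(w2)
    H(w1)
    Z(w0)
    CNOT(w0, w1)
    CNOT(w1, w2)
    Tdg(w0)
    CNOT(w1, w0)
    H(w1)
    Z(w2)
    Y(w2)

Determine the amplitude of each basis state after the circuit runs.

The final amplitudes are 1/2 on |000>, 0 on |001>, 1/2 on |010>, 0 on |011>, 0 on |100>, 1/2 on |101>, 0 on |110>, -1/2 on |111>.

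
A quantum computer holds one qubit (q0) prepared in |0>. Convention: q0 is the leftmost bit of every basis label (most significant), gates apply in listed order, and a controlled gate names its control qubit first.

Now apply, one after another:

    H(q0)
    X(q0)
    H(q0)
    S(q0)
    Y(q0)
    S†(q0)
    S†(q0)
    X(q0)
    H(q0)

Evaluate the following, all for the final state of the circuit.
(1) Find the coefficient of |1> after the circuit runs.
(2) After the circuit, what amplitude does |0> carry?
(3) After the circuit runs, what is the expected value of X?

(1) |1> carries amplitude -sqrt(2)*I/2 in the final state.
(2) The final state's coefficient on |0> equals -sqrt(2)*I/2.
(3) In the final state, X has expectation 1.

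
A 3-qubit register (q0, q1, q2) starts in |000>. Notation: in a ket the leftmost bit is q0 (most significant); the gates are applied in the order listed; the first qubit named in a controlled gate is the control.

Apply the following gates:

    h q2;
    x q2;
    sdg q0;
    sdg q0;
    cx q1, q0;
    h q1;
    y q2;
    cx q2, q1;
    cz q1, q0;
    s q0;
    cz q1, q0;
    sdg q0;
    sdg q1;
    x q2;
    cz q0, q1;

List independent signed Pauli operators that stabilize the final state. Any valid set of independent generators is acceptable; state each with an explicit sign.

The final state is stabilized by the group generated by -IYI, -IIX, +ZII; other independent generating sets are equally valid.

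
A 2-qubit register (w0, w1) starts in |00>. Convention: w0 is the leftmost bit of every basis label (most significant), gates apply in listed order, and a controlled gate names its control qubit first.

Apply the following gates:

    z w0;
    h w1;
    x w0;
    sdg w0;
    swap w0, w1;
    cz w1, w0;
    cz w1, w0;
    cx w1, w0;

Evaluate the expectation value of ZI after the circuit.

In the final state, ZI has expectation 0.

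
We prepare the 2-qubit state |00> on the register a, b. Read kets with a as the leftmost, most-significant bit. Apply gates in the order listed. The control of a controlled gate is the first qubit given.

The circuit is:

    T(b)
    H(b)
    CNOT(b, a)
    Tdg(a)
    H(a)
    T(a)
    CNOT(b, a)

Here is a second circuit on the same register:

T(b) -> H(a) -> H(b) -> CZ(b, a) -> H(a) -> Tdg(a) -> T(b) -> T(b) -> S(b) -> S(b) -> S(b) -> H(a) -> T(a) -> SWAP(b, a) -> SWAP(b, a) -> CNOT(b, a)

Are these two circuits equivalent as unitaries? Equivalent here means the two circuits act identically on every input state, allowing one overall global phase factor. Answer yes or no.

Yes — the two circuits implement the same unitary up to a global phase.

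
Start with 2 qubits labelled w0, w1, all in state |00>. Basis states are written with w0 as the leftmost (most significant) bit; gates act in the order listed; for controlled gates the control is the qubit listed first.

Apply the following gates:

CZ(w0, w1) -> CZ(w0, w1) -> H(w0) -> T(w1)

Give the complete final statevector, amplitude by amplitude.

The final amplitudes are sqrt(2)/2 on |00>, 0 on |01>, sqrt(2)/2 on |10>, 0 on |11>.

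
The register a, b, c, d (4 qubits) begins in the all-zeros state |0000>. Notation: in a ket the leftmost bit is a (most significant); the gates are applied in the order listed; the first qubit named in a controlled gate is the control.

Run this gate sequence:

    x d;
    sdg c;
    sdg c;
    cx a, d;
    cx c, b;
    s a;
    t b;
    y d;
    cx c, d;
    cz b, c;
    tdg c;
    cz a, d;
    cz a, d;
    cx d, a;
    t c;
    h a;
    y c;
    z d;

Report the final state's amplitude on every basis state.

After the circuit, the state carries amplitude sqrt(2)/2 on |0010>, sqrt(2)/2 on |1010>, and 0 on every other basis state.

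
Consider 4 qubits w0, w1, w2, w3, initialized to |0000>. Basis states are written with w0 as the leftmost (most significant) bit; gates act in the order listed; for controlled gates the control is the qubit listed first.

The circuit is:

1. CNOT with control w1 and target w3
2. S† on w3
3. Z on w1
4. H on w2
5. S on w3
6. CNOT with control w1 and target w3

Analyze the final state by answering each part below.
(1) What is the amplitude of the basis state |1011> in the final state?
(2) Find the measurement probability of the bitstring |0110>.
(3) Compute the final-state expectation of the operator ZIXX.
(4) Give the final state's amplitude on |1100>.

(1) |1011> carries amplitude 0 in the final state.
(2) Outcome |0110> occurs with probability 0.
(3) The observable ZIXX averages to 0.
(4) |1100> carries amplitude 0 in the final state.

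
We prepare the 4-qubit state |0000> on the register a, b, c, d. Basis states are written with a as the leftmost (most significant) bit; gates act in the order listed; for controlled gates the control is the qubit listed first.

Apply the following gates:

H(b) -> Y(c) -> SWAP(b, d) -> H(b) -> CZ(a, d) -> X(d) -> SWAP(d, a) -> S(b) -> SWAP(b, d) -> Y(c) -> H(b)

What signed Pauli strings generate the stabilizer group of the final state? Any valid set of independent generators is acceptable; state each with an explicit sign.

The final state is stabilized by the group generated by +XIII, +IXII, +IIIY, +IIZI; other independent generating sets are equally valid.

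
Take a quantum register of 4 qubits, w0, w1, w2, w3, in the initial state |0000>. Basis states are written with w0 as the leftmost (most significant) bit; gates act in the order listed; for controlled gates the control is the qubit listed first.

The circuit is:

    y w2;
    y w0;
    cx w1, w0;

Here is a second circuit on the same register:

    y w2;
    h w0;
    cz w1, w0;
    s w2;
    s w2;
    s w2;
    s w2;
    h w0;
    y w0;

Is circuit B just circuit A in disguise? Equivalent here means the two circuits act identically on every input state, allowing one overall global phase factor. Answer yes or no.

No — the two circuits implement different unitaries, even allowing a global phase.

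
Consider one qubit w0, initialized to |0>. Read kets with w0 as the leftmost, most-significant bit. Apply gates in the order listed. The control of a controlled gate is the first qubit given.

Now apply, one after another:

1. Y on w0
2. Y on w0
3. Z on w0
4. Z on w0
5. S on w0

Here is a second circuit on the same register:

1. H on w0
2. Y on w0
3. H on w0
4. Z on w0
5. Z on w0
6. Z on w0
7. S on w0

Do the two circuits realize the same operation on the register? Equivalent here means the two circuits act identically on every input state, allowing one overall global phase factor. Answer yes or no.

No: there is an input state on which the two circuits produce genuinely different outputs (not merely differing by a phase).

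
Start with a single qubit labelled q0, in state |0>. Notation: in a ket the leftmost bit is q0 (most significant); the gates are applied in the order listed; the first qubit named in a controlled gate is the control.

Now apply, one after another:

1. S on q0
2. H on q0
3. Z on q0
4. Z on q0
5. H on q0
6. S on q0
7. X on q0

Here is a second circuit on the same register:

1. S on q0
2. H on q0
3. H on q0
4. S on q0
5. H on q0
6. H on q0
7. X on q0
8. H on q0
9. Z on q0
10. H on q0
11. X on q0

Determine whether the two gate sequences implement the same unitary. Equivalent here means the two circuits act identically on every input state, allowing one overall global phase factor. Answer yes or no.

Yes, they are equivalent — the unitaries differ by at most a global phase.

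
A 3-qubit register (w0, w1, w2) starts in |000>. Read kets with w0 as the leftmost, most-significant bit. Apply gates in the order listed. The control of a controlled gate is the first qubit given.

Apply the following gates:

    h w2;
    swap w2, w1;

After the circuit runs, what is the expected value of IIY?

The observable IIY averages to 0.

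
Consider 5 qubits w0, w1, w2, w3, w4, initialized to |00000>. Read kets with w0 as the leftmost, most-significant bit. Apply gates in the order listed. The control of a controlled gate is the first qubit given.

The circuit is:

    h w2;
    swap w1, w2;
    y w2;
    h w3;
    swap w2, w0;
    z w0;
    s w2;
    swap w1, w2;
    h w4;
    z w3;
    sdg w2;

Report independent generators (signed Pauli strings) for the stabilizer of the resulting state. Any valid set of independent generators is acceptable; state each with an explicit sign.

One valid set of independent stabilizer generators is -IIYII, -IIIXI, +IIIIX, -ZIIII, +IZIII (any independent generating set of the same group is equally correct).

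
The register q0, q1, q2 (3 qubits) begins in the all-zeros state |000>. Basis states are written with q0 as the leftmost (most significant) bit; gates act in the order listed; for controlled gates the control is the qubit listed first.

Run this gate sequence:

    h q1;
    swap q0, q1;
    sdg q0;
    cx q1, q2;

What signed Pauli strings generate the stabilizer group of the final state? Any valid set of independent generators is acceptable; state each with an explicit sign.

The final state is stabilized by the group generated by -YII, +IZI, +IIZ; other independent generating sets are equally valid.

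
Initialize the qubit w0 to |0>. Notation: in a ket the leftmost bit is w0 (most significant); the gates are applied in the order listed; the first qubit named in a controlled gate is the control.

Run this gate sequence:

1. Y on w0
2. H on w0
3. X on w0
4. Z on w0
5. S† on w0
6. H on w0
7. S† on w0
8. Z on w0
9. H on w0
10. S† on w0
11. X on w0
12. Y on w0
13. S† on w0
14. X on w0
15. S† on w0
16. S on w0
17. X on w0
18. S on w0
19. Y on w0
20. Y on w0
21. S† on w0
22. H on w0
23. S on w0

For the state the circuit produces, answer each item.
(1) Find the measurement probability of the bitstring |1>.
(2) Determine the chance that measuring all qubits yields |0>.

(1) A full measurement returns |1> with probability 1/2. Key observation: the block from step 12 through step 19 cancels to the identity and can be dropped.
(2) Outcome |0> occurs with probability 1/2.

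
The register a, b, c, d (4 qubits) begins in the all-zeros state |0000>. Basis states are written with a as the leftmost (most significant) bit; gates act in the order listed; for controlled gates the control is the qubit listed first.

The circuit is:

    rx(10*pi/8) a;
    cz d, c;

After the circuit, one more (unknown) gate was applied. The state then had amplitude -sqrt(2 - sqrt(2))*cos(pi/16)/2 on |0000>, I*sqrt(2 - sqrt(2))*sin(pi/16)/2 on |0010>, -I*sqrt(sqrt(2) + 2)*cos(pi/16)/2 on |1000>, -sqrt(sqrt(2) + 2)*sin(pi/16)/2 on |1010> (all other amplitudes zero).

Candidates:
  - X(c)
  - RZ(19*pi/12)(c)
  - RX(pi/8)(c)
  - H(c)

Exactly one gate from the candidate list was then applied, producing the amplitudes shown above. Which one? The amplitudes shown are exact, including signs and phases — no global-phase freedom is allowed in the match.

The unique candidate consistent with the amplitudes is RX(pi/8)(c).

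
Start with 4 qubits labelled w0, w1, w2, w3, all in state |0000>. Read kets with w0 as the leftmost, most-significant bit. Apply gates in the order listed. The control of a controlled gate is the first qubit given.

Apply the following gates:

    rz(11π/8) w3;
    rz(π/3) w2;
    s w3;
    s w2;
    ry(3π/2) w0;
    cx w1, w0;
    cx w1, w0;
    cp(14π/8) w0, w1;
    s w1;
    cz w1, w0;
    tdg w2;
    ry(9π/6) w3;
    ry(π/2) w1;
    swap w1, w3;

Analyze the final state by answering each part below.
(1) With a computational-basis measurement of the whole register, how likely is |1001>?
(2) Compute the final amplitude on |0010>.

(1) The probability of measuring |1001> is 1/8. Key observation: steps 6-7 multiply out to the identity, so the circuit reduces to the remaining gates.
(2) The final state's coefficient on |0010> equals 0.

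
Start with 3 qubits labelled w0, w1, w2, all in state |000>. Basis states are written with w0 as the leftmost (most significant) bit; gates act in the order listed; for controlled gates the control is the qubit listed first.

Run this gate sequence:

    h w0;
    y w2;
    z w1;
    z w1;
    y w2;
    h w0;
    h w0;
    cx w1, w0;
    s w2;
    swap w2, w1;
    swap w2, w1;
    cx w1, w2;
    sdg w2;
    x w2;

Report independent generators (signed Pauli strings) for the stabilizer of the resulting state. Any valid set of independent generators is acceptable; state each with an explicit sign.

The stabilizer group can be generated by +XII, +IZI, -IIZ, among other valid generating sets. Key observation: gates 1-6 undo each other exactly, leaving only the rest of the circuit to track.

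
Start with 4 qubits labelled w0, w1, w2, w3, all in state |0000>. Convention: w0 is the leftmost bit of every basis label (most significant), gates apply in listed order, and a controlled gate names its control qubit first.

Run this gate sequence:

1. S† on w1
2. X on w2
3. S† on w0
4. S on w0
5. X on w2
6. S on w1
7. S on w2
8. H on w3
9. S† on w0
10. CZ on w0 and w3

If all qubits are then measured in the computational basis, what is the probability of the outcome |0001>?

The probability of measuring |0001> is 1/2. Key observation: gates 1-6 undo each other exactly, leaving only the rest of the circuit to track.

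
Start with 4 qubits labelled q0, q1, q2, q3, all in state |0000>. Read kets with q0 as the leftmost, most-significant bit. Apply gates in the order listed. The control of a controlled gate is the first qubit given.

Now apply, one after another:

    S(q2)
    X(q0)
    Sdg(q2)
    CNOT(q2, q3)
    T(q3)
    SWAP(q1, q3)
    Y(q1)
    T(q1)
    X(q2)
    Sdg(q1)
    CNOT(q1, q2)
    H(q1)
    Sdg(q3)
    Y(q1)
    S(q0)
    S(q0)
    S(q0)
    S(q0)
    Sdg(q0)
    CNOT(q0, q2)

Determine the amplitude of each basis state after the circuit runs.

The final amplitudes are sqrt(2)*exp(I*pi/4)/2 on |1010>, sqrt(2)*exp(I*pi/4)/2 on |1110>, and 0 on every other basis state. Key observation: steps 15-18 multiply out to the identity, so the circuit reduces to the remaining gates.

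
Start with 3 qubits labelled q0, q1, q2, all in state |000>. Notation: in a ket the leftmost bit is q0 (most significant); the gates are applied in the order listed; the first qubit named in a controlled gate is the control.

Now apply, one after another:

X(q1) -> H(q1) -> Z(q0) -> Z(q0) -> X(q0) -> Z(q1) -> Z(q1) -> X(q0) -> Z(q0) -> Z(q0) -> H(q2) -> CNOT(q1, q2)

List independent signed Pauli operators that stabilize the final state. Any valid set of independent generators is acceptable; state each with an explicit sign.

One valid set of independent stabilizer generators is -IXI, +IIX, +ZII (any independent generating set of the same group is equally correct). Key observation: gates 3-10 undo each other exactly, leaving only the rest of the circuit to track.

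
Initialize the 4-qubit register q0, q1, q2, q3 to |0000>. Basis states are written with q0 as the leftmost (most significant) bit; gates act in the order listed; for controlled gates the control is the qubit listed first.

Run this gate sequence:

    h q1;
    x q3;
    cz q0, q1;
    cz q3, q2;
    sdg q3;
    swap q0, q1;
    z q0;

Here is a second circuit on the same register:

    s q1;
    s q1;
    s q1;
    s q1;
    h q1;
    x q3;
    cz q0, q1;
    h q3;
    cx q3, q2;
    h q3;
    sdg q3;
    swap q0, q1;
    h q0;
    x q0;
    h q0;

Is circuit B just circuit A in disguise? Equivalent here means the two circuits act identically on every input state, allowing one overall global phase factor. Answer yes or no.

No: there is an input state on which the two circuits produce genuinely different outputs (not merely differing by a phase).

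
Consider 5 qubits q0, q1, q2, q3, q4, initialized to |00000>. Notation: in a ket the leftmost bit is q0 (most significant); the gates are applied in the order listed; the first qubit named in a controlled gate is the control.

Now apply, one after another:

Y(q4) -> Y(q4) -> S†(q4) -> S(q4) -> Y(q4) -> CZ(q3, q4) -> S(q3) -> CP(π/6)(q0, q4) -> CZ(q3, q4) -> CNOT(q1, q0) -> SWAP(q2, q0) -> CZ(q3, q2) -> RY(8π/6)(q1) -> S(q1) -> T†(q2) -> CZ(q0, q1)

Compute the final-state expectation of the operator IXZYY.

The expectation value of IXZYY is 0. Key observation: steps 2-5 multiply out to the identity, so the circuit reduces to the remaining gates.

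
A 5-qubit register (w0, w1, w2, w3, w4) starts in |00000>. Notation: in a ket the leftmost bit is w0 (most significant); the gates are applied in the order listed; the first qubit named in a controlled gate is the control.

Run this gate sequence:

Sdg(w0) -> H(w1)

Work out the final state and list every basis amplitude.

The final amplitudes are sqrt(2)/2 on |00000>, sqrt(2)/2 on |01000>, and 0 on every other basis state.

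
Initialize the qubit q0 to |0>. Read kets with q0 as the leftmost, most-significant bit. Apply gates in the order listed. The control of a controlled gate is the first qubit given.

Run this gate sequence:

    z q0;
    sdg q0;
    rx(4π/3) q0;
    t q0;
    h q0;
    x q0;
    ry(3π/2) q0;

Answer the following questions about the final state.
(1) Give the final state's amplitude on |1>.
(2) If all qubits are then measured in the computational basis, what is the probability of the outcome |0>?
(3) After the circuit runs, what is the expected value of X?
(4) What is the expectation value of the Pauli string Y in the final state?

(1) The amplitude on |1> is sqrt(3)*exp(3*I*pi/4)/2.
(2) Outcome |0> occurs with probability 1/4.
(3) The expectation value of X is -sqrt(6)/4.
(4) The expectation value of Y is sqrt(6)/4.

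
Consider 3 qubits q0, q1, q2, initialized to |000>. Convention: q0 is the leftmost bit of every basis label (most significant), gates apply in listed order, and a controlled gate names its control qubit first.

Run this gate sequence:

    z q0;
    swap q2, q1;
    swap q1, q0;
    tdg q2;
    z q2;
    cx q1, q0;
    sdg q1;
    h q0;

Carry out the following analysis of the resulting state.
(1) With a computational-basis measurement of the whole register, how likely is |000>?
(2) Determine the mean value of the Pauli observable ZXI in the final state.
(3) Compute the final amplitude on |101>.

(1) The probability of measuring |000> is 1/2.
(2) The observable ZXI averages to 0.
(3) The final state's coefficient on |101> equals 0.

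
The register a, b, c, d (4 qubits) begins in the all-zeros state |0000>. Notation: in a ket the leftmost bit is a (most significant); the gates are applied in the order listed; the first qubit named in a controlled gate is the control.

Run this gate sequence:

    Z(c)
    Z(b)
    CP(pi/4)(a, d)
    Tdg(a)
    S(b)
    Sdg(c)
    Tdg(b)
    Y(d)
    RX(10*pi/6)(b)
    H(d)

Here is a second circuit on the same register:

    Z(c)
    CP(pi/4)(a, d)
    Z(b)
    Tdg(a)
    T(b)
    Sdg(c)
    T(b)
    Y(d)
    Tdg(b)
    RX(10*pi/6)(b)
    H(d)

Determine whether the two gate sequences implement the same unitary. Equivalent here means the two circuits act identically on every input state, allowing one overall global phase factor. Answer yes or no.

Yes, they are equivalent — the unitaries differ by at most a global phase.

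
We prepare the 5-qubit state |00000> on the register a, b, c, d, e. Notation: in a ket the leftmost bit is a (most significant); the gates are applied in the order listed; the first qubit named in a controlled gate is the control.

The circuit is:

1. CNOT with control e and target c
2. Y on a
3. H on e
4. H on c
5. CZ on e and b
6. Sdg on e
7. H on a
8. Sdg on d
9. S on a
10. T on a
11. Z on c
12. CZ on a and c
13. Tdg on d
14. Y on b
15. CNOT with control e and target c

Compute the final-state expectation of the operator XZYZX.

The expectation value of XZYZX is sqrt(2)/2.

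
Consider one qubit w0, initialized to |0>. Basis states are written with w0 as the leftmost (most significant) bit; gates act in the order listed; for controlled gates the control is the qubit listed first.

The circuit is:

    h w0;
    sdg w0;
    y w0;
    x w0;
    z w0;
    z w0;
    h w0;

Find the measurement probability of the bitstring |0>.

A full measurement returns |0> with probability 1/2.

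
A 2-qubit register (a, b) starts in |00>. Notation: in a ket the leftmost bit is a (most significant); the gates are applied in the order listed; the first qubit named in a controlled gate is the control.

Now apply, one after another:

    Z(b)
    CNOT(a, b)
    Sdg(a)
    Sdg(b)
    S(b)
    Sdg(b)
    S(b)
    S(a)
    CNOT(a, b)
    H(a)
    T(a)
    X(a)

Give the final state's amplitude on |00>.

The amplitude on |00> is sqrt(2)*exp(I*pi/4)/2.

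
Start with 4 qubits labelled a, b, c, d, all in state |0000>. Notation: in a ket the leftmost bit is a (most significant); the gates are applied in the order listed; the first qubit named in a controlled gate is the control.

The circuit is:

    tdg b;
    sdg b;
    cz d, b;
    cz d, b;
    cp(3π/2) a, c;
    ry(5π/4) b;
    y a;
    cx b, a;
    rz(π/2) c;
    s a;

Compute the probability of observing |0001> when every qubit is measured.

Outcome |0001> occurs with probability 0. Key observation: steps 3-4 multiply out to the identity, so the circuit reduces to the remaining gates.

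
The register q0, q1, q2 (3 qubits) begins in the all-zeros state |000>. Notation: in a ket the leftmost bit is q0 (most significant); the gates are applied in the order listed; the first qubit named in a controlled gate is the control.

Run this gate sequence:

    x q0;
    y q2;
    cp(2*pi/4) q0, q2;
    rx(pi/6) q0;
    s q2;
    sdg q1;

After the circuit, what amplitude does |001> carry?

The final state's coefficient on |001> equals -sqrt(6)/4 + sqrt(2)/4.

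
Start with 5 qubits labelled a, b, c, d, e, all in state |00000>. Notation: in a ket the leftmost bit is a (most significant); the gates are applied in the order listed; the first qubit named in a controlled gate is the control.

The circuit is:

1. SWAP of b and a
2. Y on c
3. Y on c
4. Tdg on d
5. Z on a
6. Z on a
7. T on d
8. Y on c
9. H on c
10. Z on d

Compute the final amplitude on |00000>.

|00000> carries amplitude sqrt(2)*I/2 in the final state. Key observation: gates 4-7 undo each other exactly, leaving only the rest of the circuit to track.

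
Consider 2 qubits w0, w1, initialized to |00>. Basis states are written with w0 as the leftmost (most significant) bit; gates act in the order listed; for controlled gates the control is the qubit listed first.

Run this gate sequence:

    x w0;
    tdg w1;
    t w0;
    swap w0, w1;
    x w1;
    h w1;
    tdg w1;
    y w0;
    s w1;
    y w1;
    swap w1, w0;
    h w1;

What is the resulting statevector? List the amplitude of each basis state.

The resulting statevector has amplitude I/2 on |00>, -I/2 on |01>, -exp(I*pi/4)/2 on |10>, exp(I*pi/4)/2 on |11>.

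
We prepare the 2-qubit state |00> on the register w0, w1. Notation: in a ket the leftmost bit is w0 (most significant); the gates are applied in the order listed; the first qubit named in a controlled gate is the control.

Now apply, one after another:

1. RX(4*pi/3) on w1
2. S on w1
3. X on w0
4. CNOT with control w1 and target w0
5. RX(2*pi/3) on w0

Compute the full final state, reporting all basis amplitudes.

After the circuit, the state carries amplitude sqrt(3)*I/4 on |00>, sqrt(3)/4 on |01>, -1/4 on |10>, -3*I/4 on |11>.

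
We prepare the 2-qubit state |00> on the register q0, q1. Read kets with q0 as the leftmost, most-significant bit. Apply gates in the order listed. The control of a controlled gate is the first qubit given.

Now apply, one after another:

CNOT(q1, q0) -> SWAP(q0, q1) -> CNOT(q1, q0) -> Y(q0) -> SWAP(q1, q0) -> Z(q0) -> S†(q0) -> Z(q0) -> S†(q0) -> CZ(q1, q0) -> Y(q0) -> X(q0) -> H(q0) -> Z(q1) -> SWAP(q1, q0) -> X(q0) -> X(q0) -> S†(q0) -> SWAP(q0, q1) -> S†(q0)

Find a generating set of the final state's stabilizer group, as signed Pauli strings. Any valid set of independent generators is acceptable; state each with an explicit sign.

One valid set of independent stabilizer generators is -YI, -IZ (any independent generating set of the same group is equally correct).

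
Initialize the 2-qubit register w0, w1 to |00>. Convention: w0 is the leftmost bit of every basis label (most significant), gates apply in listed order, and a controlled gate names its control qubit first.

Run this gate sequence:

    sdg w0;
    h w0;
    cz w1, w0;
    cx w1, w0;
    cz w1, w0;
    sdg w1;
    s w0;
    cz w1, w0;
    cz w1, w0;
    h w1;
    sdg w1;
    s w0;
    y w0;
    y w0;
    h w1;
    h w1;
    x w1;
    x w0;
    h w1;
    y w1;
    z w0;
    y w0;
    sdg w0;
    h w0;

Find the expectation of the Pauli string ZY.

The expectation value of ZY is 0.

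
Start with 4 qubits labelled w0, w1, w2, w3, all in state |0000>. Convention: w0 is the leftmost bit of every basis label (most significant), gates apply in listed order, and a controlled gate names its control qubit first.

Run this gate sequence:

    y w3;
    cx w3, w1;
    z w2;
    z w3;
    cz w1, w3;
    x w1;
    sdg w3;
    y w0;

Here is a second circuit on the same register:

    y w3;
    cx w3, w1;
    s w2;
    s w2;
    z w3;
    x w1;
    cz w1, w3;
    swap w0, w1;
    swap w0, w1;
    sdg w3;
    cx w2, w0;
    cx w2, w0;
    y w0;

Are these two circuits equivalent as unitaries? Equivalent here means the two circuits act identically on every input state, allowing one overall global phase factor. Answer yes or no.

No — the two circuits implement different unitaries, even allowing a global phase.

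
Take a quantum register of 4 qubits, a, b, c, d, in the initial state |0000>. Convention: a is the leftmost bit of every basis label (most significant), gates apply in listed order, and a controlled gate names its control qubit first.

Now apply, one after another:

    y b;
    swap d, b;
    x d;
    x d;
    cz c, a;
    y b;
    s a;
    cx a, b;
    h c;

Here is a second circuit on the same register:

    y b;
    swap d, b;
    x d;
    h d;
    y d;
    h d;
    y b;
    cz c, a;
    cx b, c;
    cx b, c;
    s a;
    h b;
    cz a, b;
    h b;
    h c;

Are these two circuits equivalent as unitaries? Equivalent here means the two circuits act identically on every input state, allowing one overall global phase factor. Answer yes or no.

No — the two circuits implement different unitaries, even allowing a global phase.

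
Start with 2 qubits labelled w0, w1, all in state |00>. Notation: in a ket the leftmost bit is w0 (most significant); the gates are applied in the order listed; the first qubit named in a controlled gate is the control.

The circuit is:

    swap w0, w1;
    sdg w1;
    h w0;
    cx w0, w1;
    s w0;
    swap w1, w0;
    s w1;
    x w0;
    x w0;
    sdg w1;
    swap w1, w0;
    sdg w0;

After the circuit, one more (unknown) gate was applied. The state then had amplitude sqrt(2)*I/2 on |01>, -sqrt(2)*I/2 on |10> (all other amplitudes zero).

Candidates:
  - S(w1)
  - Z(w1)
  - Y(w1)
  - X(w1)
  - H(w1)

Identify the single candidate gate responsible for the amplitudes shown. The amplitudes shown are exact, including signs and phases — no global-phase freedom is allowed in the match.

It was Y(w1) that produced the state shown. Key observation: the block from step 5 through step 12 cancels to the identity and can be dropped.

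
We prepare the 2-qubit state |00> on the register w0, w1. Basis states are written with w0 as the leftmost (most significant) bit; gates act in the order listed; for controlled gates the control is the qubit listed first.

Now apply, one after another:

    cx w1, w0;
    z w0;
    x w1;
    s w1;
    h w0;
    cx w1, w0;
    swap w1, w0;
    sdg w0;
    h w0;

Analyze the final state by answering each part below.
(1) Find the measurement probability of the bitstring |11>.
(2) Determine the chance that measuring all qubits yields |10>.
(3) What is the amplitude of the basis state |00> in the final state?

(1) Outcome |11> occurs with probability 1/4.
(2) Outcome |10> occurs with probability 1/4.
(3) The amplitude on |00> is 1/2.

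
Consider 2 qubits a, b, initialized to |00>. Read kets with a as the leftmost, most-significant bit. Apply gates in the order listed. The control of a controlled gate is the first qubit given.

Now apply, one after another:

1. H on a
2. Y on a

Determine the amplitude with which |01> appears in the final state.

|01> carries amplitude 0 in the final state.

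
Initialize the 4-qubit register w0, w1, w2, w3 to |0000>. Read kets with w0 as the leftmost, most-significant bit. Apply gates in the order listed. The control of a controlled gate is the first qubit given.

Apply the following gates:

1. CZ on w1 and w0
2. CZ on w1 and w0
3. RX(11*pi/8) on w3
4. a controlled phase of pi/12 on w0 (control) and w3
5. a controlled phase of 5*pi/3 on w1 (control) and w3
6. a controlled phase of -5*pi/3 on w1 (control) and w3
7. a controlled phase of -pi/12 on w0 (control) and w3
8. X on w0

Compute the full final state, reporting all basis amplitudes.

The final amplitudes are -cos(5*pi/16) on |1000>, -I*sin(5*pi/16) on |1001>, and 0 on every other basis state. Key observation: the block from step 4 through step 7 cancels to the identity and can be dropped.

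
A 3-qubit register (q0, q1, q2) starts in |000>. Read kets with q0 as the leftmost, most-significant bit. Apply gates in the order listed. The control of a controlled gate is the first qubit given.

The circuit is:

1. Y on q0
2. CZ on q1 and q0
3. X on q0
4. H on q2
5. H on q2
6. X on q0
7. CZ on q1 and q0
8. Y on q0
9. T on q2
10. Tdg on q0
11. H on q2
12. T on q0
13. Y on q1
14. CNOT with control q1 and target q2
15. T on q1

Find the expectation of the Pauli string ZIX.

In the final state, ZIX has expectation 1. Key observation: the block from step 1 through step 8 cancels to the identity and can be dropped.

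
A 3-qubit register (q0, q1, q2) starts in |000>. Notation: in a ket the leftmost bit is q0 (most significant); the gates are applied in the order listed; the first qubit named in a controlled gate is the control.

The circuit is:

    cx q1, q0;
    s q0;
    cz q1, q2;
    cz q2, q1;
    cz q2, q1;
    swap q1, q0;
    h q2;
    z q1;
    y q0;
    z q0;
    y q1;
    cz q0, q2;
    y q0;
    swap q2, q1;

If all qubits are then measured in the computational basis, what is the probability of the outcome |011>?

Outcome |011> occurs with probability 1/2.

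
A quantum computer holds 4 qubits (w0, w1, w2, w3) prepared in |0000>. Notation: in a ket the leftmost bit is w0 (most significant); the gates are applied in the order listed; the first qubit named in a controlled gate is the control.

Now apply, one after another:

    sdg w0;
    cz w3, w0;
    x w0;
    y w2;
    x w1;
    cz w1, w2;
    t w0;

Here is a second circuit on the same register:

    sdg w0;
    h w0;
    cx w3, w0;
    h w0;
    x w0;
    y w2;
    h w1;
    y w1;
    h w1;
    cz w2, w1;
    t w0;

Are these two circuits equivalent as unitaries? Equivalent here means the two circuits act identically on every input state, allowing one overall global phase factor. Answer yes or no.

No — the two circuits implement different unitaries, even allowing a global phase.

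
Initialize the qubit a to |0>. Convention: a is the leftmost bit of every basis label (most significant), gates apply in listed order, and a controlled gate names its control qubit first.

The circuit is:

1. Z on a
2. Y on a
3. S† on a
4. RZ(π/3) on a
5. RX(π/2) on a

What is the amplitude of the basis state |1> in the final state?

|1> carries amplitude sqrt(2)*exp(I*pi/6)/2 in the final state.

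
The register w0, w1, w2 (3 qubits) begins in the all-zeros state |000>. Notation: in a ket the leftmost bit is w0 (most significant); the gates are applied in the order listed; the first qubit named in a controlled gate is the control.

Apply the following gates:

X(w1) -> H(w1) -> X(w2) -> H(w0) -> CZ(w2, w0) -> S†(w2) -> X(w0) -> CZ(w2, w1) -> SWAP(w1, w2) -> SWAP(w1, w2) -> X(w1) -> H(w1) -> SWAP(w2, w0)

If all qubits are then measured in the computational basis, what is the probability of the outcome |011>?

Outcome |011> occurs with probability 0.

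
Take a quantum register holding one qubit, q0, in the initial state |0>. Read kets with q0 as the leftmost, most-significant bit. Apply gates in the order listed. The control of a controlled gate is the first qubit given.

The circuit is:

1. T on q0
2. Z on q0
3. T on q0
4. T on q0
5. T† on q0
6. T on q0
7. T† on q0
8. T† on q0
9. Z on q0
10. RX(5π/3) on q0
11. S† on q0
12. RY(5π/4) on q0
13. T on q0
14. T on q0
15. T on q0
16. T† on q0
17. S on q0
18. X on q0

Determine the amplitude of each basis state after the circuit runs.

The final amplitudes are -sqrt(2 - sqrt(2))/4 + sqrt(3*sqrt(2) + 6)/4 on |0>, sqrt(6 - 3*sqrt(2))/4 + sqrt(sqrt(2) + 2)/4 on |1>. Key observation: the block from step 2 through step 9 cancels to the identity and can be dropped.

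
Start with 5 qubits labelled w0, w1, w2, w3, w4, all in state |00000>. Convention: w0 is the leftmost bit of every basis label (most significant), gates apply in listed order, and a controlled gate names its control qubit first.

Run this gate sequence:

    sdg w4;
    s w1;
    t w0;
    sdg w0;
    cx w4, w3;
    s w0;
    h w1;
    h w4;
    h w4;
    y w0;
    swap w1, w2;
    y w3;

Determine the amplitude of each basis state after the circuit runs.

After the circuit, the state carries amplitude -sqrt(2)/2 on |10010>, -sqrt(2)/2 on |10110>, and 0 on every other basis state. Key observation: the block from step 8 through step 9 cancels to the identity and can be dropped.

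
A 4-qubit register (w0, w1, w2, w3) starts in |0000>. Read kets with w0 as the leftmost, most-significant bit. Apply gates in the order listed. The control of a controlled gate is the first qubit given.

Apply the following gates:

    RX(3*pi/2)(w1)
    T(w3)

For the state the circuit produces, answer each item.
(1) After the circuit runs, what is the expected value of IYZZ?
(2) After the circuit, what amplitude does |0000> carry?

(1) The observable IYZZ averages to 1.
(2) The final state's coefficient on |0000> equals -sqrt(2)/2.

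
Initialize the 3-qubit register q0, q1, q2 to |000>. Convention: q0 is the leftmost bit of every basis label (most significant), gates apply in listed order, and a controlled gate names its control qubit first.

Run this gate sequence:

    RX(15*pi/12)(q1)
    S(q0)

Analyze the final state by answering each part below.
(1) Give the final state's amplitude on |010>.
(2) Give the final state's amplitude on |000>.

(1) The amplitude on |010> is -I*sqrt(sqrt(2) + 2)/2.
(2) The amplitude on |000> is -sqrt(2 - sqrt(2))/2.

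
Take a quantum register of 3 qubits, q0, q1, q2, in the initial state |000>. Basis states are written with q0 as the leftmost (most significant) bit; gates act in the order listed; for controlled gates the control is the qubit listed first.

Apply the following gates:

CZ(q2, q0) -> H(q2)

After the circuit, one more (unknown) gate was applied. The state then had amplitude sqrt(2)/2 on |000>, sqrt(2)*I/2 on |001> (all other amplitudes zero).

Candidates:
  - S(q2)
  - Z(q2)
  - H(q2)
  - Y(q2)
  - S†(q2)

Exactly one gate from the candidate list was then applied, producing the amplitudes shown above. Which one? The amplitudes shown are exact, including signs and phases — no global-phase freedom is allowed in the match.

The unique candidate consistent with the amplitudes is S(q2).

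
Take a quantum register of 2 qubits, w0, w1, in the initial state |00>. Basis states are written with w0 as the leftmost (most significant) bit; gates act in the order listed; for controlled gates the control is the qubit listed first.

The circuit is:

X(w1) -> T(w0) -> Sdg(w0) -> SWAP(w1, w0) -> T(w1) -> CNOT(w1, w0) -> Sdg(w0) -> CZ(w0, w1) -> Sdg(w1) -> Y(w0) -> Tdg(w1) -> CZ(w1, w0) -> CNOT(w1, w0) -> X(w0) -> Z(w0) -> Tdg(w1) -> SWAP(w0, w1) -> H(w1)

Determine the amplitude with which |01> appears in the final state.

The amplitude on |01> is -sqrt(2)/2.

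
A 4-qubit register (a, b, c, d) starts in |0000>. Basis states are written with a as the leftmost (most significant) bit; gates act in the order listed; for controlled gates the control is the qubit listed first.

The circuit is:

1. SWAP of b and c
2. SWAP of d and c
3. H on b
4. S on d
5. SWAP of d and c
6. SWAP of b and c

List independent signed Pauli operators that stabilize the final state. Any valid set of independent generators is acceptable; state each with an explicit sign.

One valid set of independent stabilizer generators is +IIXI, +ZIII, +IZII, +IIIZ (any independent generating set of the same group is equally correct).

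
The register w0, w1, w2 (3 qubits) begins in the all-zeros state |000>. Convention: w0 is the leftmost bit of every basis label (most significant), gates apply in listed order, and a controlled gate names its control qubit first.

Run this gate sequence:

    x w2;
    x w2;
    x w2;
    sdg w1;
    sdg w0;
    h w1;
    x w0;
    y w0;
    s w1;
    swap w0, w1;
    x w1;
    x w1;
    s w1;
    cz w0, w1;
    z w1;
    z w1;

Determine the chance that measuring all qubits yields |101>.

The probability of measuring |101> is 1/2. Key observation: steps 11-12 multiply out to the identity, so the circuit reduces to the remaining gates.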